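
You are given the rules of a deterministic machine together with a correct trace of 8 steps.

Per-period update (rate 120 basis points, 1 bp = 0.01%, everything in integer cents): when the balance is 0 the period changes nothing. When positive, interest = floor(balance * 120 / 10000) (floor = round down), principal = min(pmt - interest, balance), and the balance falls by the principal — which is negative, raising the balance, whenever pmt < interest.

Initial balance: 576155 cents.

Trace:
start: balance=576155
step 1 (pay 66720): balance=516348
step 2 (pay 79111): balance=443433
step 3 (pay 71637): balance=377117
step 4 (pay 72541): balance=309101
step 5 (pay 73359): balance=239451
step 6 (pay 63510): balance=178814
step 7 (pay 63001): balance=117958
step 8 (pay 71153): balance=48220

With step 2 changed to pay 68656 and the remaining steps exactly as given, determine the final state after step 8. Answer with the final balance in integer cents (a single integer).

(re-executing from step 2 with the substitution; state before step 2: balance=516348)
step 2 (pay 68656): balance=453888
step 3 (pay 71637): balance=387697
step 4 (pay 72541): balance=319808
step 5 (pay 73359): balance=250286
step 6 (pay 63510): balance=189779
step 7 (pay 63001): balance=129055
step 8 (pay 71153): balance=59450

59450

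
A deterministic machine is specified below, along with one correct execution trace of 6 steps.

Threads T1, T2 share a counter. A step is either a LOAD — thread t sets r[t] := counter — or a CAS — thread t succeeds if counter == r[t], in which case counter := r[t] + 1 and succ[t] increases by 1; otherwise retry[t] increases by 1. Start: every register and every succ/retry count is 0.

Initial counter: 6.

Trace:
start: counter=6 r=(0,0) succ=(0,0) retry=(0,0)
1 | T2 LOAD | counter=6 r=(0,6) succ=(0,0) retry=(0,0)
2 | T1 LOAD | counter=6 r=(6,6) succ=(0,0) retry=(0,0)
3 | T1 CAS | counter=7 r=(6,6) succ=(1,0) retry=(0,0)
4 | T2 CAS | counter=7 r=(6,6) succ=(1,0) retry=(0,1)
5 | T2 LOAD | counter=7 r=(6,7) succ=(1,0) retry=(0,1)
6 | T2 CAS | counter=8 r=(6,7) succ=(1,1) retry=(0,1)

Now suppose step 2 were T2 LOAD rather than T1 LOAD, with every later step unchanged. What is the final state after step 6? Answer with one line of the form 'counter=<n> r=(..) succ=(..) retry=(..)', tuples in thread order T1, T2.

(re-executing from step 2 with the substitution; state before step 2: counter=6 r=(0,6) succ=(0,0) retry=(0,0))
2 | T2 LOAD | counter=6 r=(0,6) succ=(0,0) retry=(0,0)
3 | T1 CAS | counter=6 r=(0,6) succ=(0,0) retry=(1,0)
4 | T2 CAS | counter=7 r=(0,6) succ=(0,1) retry=(1,0)
5 | T2 LOAD | counter=7 r=(0,7) succ=(0,1) retry=(1,0)
6 | T2 CAS | counter=8 r=(0,7) succ=(0,2) retry=(1,0)

counter=8 r=(0,7) succ=(0,2) retry=(1,0)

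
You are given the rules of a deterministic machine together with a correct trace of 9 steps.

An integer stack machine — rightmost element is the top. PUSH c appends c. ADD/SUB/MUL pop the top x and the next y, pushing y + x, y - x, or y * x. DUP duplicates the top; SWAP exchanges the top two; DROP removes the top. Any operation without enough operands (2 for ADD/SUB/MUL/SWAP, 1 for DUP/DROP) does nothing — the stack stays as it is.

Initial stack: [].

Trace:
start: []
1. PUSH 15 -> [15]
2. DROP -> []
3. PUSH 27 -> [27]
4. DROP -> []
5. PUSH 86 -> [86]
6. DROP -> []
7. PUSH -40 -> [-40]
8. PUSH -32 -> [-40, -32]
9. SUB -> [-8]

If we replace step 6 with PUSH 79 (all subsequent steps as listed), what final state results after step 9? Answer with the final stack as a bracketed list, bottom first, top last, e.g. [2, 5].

[86, 79, -8]

(re-executing from step 6 with the substitution; state before step 6: [86])
6. PUSH 79 -> [86, 79]
7. PUSH -40 -> [86, 79, -40]
8. PUSH -32 -> [86, 79, -40, -32]
9. SUB -> [86, 79, -8]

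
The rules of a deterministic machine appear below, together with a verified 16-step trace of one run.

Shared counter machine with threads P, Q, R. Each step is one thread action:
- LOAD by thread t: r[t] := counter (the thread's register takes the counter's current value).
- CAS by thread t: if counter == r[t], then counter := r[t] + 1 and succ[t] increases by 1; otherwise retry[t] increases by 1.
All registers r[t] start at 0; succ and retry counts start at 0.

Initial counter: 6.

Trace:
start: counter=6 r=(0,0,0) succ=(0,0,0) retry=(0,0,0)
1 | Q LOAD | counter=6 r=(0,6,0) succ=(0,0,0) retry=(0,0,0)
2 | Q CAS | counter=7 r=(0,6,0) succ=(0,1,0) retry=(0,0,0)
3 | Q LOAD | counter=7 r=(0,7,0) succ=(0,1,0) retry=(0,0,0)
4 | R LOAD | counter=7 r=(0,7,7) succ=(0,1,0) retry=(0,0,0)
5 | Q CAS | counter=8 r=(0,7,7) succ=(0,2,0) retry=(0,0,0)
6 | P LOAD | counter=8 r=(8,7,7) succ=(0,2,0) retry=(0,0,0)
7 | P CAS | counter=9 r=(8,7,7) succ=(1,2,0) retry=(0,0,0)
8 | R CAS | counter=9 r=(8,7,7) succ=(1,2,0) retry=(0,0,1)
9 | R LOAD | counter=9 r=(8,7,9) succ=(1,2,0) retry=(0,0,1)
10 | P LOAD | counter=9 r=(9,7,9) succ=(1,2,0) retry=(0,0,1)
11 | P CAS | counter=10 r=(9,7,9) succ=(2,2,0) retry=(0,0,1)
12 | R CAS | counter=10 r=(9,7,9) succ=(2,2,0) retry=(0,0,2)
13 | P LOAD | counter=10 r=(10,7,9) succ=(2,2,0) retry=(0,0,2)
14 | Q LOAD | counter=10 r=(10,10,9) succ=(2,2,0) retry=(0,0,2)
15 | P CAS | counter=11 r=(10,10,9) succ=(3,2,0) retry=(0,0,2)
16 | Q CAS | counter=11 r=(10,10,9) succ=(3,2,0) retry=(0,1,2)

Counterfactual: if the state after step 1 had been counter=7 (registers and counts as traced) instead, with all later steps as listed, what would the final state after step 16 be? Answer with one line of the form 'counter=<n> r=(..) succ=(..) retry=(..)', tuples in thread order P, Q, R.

counter=11 r=(10,10,9) succ=(3,1,0) retry=(0,2,2)

state after step 1 := counter=7 r=(0,6,0) succ=(0,0,0) retry=(0,0,0)
2 | Q CAS | counter=7 r=(0,6,0) succ=(0,0,0) retry=(0,1,0)
3 | Q LOAD | counter=7 r=(0,7,0) succ=(0,0,0) retry=(0,1,0)
4 | R LOAD | counter=7 r=(0,7,7) succ=(0,0,0) retry=(0,1,0)
5 | Q CAS | counter=8 r=(0,7,7) succ=(0,1,0) retry=(0,1,0)
6 | P LOAD | counter=8 r=(8,7,7) succ=(0,1,0) retry=(0,1,0)
7 | P CAS | counter=9 r=(8,7,7) succ=(1,1,0) retry=(0,1,0)
8 | R CAS | counter=9 r=(8,7,7) succ=(1,1,0) retry=(0,1,1)
9 | R LOAD | counter=9 r=(8,7,9) succ=(1,1,0) retry=(0,1,1)
10 | P LOAD | counter=9 r=(9,7,9) succ=(1,1,0) retry=(0,1,1)
11 | P CAS | counter=10 r=(9,7,9) succ=(2,1,0) retry=(0,1,1)
12 | R CAS | counter=10 r=(9,7,9) succ=(2,1,0) retry=(0,1,2)
13 | P LOAD | counter=10 r=(10,7,9) succ=(2,1,0) retry=(0,1,2)
14 | Q LOAD | counter=10 r=(10,10,9) succ=(2,1,0) retry=(0,1,2)
15 | P CAS | counter=11 r=(10,10,9) succ=(3,1,0) retry=(0,1,2)
16 | Q CAS | counter=11 r=(10,10,9) succ=(3,1,0) retry=(0,2,2)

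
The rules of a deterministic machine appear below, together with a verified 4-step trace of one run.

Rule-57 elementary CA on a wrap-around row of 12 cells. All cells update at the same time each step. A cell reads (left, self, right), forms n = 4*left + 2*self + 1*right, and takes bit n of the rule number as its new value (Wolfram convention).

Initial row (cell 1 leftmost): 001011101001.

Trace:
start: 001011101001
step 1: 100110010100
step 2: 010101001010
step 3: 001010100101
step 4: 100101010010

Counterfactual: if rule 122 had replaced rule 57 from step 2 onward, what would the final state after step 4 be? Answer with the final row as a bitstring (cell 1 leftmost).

(re-executing steps 2..4 under rule 122; state before step 2: 100110010100)
step 2: 011111101011
step 3: 110000110111
step 4: 011001111100

011001111100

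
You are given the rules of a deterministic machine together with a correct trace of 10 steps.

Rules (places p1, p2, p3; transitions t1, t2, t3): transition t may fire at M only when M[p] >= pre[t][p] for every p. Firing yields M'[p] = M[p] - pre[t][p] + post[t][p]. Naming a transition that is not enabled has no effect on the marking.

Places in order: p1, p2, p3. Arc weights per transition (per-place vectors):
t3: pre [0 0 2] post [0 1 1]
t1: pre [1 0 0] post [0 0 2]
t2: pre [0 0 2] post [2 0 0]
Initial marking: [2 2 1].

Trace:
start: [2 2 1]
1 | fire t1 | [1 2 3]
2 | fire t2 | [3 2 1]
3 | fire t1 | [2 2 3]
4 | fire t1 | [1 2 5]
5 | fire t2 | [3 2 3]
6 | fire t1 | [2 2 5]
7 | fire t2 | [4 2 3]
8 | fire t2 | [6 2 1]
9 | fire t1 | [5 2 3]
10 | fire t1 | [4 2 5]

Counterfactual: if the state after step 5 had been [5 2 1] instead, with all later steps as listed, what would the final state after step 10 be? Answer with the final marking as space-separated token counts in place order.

4 2 5

state after step 5 := [5 2 1]
6 | fire t1 | [4 2 3]
7 | fire t2 | [6 2 1]
8 | fire t2 | [6 2 1]
9 | fire t1 | [5 2 3]
10 | fire t1 | [4 2 5]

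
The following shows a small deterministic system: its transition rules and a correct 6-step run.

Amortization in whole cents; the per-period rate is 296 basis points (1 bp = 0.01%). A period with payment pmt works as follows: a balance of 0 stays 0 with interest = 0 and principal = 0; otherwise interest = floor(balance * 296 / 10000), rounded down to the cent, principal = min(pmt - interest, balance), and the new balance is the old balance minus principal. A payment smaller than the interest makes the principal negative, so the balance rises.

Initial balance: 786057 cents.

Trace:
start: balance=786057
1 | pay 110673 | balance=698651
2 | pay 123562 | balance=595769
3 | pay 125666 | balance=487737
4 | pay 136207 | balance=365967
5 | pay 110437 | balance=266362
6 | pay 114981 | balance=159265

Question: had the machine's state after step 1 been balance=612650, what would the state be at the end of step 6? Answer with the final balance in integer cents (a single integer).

59759

state after step 1 := balance=612650
2 | pay 123562 | balance=507222
3 | pay 125666 | balance=396569
4 | pay 136207 | balance=272100
5 | pay 110437 | balance=169717
6 | pay 114981 | balance=59759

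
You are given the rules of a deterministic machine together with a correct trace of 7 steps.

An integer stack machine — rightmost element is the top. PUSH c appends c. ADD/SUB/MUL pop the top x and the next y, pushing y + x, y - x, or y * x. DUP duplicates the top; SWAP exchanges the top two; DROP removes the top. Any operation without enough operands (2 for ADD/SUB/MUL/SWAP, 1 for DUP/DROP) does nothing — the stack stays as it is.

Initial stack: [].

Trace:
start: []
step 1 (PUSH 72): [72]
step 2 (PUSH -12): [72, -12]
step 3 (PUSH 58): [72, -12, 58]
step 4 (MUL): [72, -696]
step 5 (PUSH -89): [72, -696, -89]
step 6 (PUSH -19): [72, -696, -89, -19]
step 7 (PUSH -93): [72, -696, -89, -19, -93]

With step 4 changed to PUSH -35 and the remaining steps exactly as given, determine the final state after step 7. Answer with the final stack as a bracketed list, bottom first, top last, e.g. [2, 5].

(re-executing from step 4 with the substitution; state before step 4: [72, -12, 58])
step 4 (PUSH -35): [72, -12, 58, -35]
step 5 (PUSH -89): [72, -12, 58, -35, -89]
step 6 (PUSH -19): [72, -12, 58, -35, -89, -19]
step 7 (PUSH -93): [72, -12, 58, -35, -89, -19, -93]

[72, -12, 58, -35, -89, -19, -93]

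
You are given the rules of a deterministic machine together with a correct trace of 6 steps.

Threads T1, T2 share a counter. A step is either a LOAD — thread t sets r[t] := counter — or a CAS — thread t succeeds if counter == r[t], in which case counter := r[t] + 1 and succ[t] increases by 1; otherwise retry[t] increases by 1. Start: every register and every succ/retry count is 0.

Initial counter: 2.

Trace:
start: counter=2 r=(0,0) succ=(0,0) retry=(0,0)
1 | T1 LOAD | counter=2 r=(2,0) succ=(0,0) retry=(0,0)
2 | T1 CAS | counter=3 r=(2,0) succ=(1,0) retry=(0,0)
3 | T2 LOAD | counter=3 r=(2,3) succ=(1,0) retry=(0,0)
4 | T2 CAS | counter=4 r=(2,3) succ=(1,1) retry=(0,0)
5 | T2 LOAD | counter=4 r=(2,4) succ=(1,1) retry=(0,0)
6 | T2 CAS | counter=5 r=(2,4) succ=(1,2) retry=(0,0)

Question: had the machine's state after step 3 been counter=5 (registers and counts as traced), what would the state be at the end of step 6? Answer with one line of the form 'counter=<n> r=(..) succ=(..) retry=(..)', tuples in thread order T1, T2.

state after step 3 := counter=5 r=(2,3) succ=(1,0) retry=(0,0)
4 | T2 CAS | counter=5 r=(2,3) succ=(1,0) retry=(0,1)
5 | T2 LOAD | counter=5 r=(2,5) succ=(1,0) retry=(0,1)
6 | T2 CAS | counter=6 r=(2,5) succ=(1,1) retry=(0,1)

counter=6 r=(2,5) succ=(1,1) retry=(0,1)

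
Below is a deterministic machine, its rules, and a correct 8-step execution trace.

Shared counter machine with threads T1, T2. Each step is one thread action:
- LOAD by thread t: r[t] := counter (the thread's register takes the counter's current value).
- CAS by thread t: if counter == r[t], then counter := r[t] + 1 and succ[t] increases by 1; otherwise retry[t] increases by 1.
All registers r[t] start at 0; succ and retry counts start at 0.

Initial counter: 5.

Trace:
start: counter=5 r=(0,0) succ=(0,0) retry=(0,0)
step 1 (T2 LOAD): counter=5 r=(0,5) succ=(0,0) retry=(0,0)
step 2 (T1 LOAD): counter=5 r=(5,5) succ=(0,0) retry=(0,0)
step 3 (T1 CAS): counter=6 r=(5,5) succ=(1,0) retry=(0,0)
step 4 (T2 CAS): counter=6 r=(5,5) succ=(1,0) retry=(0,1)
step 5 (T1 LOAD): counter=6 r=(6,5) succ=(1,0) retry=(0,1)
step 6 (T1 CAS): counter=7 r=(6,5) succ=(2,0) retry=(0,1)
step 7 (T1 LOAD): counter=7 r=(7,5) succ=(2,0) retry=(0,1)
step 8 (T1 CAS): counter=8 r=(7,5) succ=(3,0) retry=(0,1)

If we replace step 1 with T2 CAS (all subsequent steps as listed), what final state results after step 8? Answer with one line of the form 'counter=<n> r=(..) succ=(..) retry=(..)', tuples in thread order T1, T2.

(re-executing from step 1 with the substitution; state before step 1: counter=5 r=(0,0) succ=(0,0) retry=(0,0))
step 1 (T2 CAS): counter=5 r=(0,0) succ=(0,0) retry=(0,1)
step 2 (T1 LOAD): counter=5 r=(5,0) succ=(0,0) retry=(0,1)
step 3 (T1 CAS): counter=6 r=(5,0) succ=(1,0) retry=(0,1)
step 4 (T2 CAS): counter=6 r=(5,0) succ=(1,0) retry=(0,2)
step 5 (T1 LOAD): counter=6 r=(6,0) succ=(1,0) retry=(0,2)
step 6 (T1 CAS): counter=7 r=(6,0) succ=(2,0) retry=(0,2)
step 7 (T1 LOAD): counter=7 r=(7,0) succ=(2,0) retry=(0,2)
step 8 (T1 CAS): counter=8 r=(7,0) succ=(3,0) retry=(0,2)

counter=8 r=(7,0) succ=(3,0) retry=(0,2)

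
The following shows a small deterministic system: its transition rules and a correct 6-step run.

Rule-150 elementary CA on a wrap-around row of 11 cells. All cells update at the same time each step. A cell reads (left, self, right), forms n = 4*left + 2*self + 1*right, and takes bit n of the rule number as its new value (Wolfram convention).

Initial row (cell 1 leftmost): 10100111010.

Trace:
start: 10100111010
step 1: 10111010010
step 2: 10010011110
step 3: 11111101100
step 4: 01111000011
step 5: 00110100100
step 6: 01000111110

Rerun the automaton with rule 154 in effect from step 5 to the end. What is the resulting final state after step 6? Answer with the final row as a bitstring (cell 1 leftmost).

(re-executing steps 5..6 under rule 154; state before step 5: 01111000011)
step 5: 01110100110
step 6: 11100011101

11100011101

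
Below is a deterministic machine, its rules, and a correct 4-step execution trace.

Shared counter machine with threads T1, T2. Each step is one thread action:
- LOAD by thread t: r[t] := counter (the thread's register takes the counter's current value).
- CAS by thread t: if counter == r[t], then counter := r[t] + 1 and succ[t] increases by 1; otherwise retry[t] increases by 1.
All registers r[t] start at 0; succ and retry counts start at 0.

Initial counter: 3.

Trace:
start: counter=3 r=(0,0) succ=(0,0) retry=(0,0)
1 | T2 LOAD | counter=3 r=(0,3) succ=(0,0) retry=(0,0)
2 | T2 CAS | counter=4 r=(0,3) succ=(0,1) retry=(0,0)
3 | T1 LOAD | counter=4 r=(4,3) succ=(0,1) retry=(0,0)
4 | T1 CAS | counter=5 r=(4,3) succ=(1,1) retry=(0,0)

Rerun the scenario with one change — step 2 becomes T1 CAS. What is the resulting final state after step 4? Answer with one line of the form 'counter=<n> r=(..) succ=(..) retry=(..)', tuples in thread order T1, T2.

counter=4 r=(3,3) succ=(1,0) retry=(1,0)

(re-executing from step 2 with the substitution; state before step 2: counter=3 r=(0,3) succ=(0,0) retry=(0,0))
2 | T1 CAS | counter=3 r=(0,3) succ=(0,0) retry=(1,0)
3 | T1 LOAD | counter=3 r=(3,3) succ=(0,0) retry=(1,0)
4 | T1 CAS | counter=4 r=(3,3) succ=(1,0) retry=(1,0)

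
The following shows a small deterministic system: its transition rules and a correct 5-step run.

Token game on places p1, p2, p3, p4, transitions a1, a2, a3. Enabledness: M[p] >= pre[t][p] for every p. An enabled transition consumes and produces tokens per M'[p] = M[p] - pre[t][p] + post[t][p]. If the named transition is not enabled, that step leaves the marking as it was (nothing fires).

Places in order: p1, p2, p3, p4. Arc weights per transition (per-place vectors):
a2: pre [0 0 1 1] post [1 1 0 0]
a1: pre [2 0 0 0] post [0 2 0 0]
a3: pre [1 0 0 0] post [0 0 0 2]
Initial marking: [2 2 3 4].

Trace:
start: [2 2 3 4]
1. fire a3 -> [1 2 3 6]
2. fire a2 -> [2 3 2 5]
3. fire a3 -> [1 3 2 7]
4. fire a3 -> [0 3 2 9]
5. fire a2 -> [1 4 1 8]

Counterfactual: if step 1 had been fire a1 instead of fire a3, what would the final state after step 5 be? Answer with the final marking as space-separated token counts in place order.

1 6 1 4

(re-executing from step 1 with the substitution; state before step 1: [2 2 3 4])
1. fire a1 -> [0 4 3 4]
2. fire a2 -> [1 5 2 3]
3. fire a3 -> [0 5 2 5]
4. fire a3 -> [0 5 2 5]
5. fire a2 -> [1 6 1 4]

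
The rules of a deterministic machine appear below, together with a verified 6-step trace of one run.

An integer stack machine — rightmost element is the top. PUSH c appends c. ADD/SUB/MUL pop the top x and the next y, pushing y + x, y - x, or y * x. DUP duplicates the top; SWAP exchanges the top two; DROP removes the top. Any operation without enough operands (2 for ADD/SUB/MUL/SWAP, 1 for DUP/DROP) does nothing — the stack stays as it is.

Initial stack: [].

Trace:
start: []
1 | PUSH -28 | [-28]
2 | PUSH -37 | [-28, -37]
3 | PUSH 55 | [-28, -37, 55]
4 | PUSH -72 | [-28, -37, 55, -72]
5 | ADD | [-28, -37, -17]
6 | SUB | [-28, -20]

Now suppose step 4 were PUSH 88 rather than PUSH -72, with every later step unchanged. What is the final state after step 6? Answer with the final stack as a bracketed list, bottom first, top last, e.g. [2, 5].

(re-executing from step 4 with the substitution; state before step 4: [-28, -37, 55])
4 | PUSH 88 | [-28, -37, 55, 88]
5 | ADD | [-28, -37, 143]
6 | SUB | [-28, -180]

[-28, -180]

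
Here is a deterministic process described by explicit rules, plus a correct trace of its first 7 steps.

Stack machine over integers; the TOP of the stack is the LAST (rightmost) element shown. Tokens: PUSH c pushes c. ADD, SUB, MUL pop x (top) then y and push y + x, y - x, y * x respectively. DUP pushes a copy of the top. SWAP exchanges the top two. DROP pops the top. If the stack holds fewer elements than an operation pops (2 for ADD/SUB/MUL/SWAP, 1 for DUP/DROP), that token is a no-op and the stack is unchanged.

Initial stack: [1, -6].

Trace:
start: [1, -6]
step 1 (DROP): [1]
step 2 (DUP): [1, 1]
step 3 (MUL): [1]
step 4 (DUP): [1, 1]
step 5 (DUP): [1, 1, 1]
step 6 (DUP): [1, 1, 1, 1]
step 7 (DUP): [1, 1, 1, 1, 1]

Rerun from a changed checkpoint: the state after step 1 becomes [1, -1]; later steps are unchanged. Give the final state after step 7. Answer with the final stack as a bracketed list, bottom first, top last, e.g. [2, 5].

state after step 1 := [1, -1]
step 2 (DUP): [1, -1, -1]
step 3 (MUL): [1, 1]
step 4 (DUP): [1, 1, 1]
step 5 (DUP): [1, 1, 1, 1]
step 6 (DUP): [1, 1, 1, 1, 1]
step 7 (DUP): [1, 1, 1, 1, 1, 1]

[1, 1, 1, 1, 1, 1]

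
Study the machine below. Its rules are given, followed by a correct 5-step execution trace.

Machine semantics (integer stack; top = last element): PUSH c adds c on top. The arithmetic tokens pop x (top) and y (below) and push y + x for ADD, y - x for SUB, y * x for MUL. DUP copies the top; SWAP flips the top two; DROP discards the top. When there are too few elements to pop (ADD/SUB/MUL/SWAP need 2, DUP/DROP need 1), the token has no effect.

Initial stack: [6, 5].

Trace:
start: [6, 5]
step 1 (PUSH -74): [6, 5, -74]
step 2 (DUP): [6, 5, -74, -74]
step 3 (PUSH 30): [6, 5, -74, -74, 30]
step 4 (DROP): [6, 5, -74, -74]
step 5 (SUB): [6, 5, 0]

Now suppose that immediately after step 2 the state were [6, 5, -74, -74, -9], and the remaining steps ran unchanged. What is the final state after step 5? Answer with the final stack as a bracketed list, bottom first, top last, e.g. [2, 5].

[6, 5, -74, -65]

state after step 2 := [6, 5, -74, -74, -9]
step 3 (PUSH 30): [6, 5, -74, -74, -9, 30]
step 4 (DROP): [6, 5, -74, -74, -9]
step 5 (SUB): [6, 5, -74, -65]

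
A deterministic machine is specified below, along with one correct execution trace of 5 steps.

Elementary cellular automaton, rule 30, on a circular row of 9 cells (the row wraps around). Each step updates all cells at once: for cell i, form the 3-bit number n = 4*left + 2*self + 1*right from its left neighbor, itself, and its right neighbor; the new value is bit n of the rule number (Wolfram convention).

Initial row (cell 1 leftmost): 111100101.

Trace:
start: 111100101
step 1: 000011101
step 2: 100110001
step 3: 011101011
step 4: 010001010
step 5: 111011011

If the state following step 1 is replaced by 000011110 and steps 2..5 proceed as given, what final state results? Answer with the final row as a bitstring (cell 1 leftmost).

state after step 1 := 000011110
step 2: 000110001
step 3: 101101011
step 4: 001001010
step 5: 011111011

011111011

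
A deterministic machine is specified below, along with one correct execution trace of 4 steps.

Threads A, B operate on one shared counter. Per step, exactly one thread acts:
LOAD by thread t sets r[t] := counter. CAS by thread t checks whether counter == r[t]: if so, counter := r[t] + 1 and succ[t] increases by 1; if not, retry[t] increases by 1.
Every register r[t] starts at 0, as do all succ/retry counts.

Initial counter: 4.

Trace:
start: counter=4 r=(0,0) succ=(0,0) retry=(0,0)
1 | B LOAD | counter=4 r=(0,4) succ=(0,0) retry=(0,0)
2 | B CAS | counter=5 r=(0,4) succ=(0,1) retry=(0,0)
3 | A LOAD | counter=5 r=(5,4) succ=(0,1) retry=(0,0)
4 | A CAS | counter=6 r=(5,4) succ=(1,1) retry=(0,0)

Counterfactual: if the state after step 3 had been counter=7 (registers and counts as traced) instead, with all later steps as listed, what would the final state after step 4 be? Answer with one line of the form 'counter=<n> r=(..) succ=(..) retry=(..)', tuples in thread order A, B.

state after step 3 := counter=7 r=(5,4) succ=(0,1) retry=(0,0)
4 | A CAS | counter=7 r=(5,4) succ=(0,1) retry=(1,0)

counter=7 r=(5,4) succ=(0,1) retry=(1,0)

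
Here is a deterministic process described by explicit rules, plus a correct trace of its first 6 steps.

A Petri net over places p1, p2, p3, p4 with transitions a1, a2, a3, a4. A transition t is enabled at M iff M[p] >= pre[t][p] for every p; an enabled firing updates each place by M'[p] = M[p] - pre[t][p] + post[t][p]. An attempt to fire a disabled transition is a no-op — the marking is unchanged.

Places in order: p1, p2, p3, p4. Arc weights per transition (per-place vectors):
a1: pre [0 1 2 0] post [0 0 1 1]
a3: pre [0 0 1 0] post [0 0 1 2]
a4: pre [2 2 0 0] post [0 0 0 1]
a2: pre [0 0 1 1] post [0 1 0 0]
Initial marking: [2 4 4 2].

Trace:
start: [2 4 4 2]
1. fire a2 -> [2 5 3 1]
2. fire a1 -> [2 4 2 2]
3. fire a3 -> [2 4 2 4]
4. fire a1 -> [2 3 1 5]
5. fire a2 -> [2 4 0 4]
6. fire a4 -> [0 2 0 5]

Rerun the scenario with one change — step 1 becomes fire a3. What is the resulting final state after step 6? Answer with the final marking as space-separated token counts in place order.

0 1 1 8

(re-executing from step 1 with the substitution; state before step 1: [2 4 4 2])
1. fire a3 -> [2 4 4 4]
2. fire a1 -> [2 3 3 5]
3. fire a3 -> [2 3 3 7]
4. fire a1 -> [2 2 2 8]
5. fire a2 -> [2 3 1 7]
6. fire a4 -> [0 1 1 8]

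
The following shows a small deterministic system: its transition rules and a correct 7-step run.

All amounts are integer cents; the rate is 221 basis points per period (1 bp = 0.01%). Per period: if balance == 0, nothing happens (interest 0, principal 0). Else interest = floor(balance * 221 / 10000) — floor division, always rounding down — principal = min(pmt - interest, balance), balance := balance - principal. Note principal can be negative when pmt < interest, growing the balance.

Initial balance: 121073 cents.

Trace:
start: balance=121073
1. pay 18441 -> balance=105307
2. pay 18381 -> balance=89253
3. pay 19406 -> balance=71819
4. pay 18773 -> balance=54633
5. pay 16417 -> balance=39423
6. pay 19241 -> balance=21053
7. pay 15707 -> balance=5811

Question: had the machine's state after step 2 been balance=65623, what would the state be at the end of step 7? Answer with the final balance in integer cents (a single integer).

0

state after step 2 := balance=65623
3. pay 19406 -> balance=47667
4. pay 18773 -> balance=29947
5. pay 16417 -> balance=14191
6. pay 19241 -> balance=0
7. pay 15707 -> balance=0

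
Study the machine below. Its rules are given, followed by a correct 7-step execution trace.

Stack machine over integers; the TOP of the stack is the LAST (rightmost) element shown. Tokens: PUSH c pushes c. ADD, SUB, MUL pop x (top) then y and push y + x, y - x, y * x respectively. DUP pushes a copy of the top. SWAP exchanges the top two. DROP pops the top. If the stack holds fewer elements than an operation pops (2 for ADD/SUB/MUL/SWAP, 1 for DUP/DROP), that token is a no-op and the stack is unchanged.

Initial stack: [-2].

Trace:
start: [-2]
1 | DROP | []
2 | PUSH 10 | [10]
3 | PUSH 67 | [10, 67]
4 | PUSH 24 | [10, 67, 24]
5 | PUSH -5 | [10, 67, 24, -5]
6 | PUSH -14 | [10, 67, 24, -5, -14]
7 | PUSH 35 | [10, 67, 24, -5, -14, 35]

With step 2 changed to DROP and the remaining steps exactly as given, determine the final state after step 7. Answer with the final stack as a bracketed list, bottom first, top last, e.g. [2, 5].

[67, 24, -5, -14, 35]

(re-executing from step 2 with the substitution; state before step 2: [])
2 | DROP | []
3 | PUSH 67 | [67]
4 | PUSH 24 | [67, 24]
5 | PUSH -5 | [67, 24, -5]
6 | PUSH -14 | [67, 24, -5, -14]
7 | PUSH 35 | [67, 24, -5, -14, 35]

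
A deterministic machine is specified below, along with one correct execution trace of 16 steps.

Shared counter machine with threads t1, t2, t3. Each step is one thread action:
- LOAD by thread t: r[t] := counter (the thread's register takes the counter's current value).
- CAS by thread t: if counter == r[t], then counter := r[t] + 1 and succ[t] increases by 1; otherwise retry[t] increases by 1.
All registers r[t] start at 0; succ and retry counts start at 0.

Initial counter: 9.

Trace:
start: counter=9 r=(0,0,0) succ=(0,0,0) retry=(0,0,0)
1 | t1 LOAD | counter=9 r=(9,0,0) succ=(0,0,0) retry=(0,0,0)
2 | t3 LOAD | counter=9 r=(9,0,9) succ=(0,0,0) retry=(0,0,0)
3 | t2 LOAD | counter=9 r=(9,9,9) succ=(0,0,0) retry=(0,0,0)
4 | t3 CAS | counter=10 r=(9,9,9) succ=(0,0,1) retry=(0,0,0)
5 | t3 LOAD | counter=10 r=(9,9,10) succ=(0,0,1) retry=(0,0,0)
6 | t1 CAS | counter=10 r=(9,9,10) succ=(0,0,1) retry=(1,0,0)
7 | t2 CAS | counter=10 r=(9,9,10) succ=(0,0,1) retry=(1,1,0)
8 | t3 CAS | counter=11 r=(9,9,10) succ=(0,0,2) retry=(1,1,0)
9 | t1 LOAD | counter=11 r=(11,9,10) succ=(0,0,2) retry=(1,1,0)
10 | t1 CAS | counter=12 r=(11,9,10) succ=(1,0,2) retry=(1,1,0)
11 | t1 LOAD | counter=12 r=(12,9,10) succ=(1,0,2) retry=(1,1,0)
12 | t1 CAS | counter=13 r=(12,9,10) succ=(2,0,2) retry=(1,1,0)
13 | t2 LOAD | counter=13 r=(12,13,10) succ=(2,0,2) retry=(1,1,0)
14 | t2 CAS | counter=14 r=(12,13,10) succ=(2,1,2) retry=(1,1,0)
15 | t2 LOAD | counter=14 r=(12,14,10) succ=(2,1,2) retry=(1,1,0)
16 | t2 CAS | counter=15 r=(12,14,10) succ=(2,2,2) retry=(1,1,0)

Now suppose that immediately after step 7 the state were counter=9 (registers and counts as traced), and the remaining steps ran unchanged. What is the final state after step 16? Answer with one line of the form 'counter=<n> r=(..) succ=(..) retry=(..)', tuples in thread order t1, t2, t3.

state after step 7 := counter=9 r=(9,9,10) succ=(0,0,1) retry=(1,1,0)
8 | t3 CAS | counter=9 r=(9,9,10) succ=(0,0,1) retry=(1,1,1)
9 | t1 LOAD | counter=9 r=(9,9,10) succ=(0,0,1) retry=(1,1,1)
10 | t1 CAS | counter=10 r=(9,9,10) succ=(1,0,1) retry=(1,1,1)
11 | t1 LOAD | counter=10 r=(10,9,10) succ=(1,0,1) retry=(1,1,1)
12 | t1 CAS | counter=11 r=(10,9,10) succ=(2,0,1) retry=(1,1,1)
13 | t2 LOAD | counter=11 r=(10,11,10) succ=(2,0,1) retry=(1,1,1)
14 | t2 CAS | counter=12 r=(10,11,10) succ=(2,1,1) retry=(1,1,1)
15 | t2 LOAD | counter=12 r=(10,12,10) succ=(2,1,1) retry=(1,1,1)
16 | t2 CAS | counter=13 r=(10,12,10) succ=(2,2,1) retry=(1,1,1)

counter=13 r=(10,12,10) succ=(2,2,1) retry=(1,1,1)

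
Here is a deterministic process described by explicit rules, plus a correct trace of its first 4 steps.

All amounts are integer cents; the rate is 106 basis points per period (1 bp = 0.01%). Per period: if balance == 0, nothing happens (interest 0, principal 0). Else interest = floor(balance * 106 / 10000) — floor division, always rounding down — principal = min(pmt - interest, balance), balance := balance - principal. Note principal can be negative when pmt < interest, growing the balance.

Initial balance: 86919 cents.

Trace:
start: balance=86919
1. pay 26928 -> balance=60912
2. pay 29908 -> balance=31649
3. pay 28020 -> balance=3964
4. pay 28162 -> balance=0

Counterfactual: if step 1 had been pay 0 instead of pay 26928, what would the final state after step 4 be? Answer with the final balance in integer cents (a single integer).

(re-executing from step 1 with the substitution; state before step 1: balance=86919)
1. pay 0 -> balance=87840
2. pay 29908 -> balance=58863
3. pay 28020 -> balance=31466
4. pay 28162 -> balance=3637

3637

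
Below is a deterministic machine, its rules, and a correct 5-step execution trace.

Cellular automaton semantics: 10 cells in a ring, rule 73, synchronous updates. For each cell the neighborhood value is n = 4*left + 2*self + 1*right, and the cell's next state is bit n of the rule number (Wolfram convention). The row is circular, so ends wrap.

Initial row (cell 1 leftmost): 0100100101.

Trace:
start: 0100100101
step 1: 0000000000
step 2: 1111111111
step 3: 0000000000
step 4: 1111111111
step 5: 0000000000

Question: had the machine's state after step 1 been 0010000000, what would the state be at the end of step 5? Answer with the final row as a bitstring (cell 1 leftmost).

1111101010

state after step 1 := 0010000000
step 2: 1000111111
step 3: 1010100000
step 4: 0000001110
step 5: 1111101010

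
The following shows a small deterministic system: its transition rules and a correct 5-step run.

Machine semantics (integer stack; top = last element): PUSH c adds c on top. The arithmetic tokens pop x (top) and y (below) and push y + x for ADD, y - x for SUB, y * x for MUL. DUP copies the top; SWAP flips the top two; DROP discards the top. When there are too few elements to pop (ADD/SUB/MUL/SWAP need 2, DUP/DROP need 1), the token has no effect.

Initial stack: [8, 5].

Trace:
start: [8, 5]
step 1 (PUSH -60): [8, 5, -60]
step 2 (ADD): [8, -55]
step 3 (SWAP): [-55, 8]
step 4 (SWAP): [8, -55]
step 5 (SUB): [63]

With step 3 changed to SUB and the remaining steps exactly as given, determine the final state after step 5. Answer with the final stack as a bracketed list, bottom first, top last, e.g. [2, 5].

[63]

(re-executing from step 3 with the substitution; state before step 3: [8, -55])
step 3 (SUB): [63]
step 4 (SWAP): [63]
step 5 (SUB): [63]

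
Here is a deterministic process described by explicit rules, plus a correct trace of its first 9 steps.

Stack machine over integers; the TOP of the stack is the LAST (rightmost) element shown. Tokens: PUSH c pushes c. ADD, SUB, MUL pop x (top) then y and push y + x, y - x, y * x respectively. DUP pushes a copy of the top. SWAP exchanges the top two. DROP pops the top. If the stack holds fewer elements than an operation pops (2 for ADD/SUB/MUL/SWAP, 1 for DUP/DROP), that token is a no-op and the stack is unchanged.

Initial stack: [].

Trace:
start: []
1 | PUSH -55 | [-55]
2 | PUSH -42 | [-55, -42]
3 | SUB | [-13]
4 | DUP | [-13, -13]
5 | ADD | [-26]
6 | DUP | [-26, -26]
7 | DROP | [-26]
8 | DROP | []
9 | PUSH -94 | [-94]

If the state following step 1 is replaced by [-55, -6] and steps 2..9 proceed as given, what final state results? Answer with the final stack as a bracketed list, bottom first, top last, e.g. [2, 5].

state after step 1 := [-55, -6]
2 | PUSH -42 | [-55, -6, -42]
3 | SUB | [-55, 36]
4 | DUP | [-55, 36, 36]
5 | ADD | [-55, 72]
6 | DUP | [-55, 72, 72]
7 | DROP | [-55, 72]
8 | DROP | [-55]
9 | PUSH -94 | [-55, -94]

[-55, -94]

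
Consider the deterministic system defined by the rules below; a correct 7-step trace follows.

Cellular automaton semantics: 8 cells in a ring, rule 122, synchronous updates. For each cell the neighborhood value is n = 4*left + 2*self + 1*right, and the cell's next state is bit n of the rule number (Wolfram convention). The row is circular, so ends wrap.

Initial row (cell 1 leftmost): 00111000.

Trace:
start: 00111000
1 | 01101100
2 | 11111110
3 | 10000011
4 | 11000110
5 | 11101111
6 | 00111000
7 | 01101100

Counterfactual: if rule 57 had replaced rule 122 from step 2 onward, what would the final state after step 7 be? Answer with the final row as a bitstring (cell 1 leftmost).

(re-executing steps 2..7 under rule 57; state before step 2: 01101100)
2 | 01011011
3 | 10110110
4 | 01101101
5 | 11011010
6 | 10110101
7 | 01101011

01101011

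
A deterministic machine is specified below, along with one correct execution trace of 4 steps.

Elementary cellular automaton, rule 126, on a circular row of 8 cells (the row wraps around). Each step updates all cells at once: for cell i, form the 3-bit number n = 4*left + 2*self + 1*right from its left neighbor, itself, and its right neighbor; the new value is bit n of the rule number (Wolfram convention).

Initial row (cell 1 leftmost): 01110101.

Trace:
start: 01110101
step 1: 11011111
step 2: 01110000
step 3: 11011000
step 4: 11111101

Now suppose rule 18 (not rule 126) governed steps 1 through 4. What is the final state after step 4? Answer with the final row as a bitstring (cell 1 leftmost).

(re-executing steps 1..4 under rule 18; state before step 1: 01110101)
step 1: 00000000
step 2: 00000000
step 3: 00000000
step 4: 00000000

00000000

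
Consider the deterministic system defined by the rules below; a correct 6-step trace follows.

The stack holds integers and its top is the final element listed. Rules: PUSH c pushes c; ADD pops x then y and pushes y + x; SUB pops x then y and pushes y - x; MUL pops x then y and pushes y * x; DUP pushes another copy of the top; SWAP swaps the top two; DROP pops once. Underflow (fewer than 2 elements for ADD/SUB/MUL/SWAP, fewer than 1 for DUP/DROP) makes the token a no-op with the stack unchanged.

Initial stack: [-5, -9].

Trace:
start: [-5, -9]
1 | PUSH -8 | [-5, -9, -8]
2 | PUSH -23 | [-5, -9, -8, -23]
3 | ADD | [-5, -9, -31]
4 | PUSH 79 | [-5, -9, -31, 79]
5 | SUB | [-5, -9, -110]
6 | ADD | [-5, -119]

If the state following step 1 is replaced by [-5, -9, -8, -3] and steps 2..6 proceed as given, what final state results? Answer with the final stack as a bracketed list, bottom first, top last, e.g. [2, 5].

state after step 1 := [-5, -9, -8, -3]
2 | PUSH -23 | [-5, -9, -8, -3, -23]
3 | ADD | [-5, -9, -8, -26]
4 | PUSH 79 | [-5, -9, -8, -26, 79]
5 | SUB | [-5, -9, -8, -105]
6 | ADD | [-5, -9, -113]

[-5, -9, -113]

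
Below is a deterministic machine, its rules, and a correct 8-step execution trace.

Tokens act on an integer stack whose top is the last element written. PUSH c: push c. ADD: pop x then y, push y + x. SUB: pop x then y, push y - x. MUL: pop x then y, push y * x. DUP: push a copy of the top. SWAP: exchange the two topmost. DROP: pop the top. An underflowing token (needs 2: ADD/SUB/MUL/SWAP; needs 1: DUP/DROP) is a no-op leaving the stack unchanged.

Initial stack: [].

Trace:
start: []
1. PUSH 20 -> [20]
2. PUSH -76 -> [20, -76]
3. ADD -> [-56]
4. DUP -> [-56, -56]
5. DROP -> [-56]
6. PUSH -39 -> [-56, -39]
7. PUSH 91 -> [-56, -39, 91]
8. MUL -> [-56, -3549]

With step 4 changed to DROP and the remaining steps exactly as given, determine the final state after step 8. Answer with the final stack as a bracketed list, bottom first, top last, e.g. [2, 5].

[-3549]

(re-executing from step 4 with the substitution; state before step 4: [-56])
4. DROP -> []
5. DROP -> []
6. PUSH -39 -> [-39]
7. PUSH 91 -> [-39, 91]
8. MUL -> [-3549]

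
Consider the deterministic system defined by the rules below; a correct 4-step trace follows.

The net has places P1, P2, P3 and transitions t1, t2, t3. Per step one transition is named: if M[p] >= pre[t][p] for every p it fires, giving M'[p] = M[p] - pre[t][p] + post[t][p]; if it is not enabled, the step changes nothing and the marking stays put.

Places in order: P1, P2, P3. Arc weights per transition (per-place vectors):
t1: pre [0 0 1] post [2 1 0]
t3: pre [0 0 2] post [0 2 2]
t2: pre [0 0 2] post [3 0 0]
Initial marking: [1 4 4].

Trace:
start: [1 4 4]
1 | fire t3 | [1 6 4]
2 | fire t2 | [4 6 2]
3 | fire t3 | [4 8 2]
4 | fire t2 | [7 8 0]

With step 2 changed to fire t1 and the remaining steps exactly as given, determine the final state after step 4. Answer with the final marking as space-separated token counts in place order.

(re-executing from step 2 with the substitution; state before step 2: [1 6 4])
2 | fire t1 | [3 7 3]
3 | fire t3 | [3 9 3]
4 | fire t2 | [6 9 1]

6 9 1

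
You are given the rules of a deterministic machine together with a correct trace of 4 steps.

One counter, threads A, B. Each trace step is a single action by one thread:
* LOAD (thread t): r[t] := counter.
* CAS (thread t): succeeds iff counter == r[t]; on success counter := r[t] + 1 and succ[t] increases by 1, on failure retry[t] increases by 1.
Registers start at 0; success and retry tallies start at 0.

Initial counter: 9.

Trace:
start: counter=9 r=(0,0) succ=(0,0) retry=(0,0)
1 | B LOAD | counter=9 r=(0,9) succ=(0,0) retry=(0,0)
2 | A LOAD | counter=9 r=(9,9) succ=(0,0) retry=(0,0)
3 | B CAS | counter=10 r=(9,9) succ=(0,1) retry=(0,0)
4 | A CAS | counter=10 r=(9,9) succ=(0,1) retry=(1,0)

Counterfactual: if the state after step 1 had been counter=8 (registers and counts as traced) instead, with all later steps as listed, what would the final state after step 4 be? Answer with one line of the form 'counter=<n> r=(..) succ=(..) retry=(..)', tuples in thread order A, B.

counter=9 r=(8,9) succ=(1,0) retry=(0,1)

state after step 1 := counter=8 r=(0,9) succ=(0,0) retry=(0,0)
2 | A LOAD | counter=8 r=(8,9) succ=(0,0) retry=(0,0)
3 | B CAS | counter=8 r=(8,9) succ=(0,0) retry=(0,1)
4 | A CAS | counter=9 r=(8,9) succ=(1,0) retry=(0,1)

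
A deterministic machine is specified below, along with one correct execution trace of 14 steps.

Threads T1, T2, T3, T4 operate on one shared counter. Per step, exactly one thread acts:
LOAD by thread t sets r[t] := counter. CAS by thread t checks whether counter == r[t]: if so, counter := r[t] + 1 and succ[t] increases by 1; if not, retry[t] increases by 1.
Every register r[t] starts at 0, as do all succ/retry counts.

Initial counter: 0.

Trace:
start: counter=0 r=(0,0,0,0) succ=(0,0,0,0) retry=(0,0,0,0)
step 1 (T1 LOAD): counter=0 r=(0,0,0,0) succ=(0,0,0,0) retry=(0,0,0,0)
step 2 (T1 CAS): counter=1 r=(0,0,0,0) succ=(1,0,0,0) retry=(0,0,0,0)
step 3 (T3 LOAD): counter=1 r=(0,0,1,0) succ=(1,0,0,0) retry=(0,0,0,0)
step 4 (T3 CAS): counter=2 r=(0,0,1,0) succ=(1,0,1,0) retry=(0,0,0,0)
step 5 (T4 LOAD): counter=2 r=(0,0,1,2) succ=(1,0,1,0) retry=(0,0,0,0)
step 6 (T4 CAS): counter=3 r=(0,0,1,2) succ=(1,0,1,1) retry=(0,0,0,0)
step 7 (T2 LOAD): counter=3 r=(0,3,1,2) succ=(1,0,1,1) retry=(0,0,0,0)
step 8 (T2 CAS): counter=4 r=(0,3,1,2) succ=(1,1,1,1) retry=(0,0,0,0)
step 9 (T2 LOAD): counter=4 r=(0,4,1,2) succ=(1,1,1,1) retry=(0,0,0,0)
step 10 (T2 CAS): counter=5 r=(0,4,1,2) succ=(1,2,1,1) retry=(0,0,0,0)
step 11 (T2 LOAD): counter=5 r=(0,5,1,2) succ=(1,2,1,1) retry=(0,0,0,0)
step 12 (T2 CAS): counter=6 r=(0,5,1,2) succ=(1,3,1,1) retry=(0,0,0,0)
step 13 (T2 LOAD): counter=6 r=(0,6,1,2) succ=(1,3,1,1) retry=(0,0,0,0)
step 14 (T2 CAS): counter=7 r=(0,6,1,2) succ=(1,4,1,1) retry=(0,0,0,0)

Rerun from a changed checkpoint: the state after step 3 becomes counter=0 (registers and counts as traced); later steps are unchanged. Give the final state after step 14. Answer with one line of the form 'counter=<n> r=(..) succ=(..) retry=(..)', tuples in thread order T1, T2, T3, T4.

counter=5 r=(0,4,1,0) succ=(1,4,0,1) retry=(0,0,1,0)

state after step 3 := counter=0 r=(0,0,1,0) succ=(1,0,0,0) retry=(0,0,0,0)
step 4 (T3 CAS): counter=0 r=(0,0,1,0) succ=(1,0,0,0) retry=(0,0,1,0)
step 5 (T4 LOAD): counter=0 r=(0,0,1,0) succ=(1,0,0,0) retry=(0,0,1,0)
step 6 (T4 CAS): counter=1 r=(0,0,1,0) succ=(1,0,0,1) retry=(0,0,1,0)
step 7 (T2 LOAD): counter=1 r=(0,1,1,0) succ=(1,0,0,1) retry=(0,0,1,0)
step 8 (T2 CAS): counter=2 r=(0,1,1,0) succ=(1,1,0,1) retry=(0,0,1,0)
step 9 (T2 LOAD): counter=2 r=(0,2,1,0) succ=(1,1,0,1) retry=(0,0,1,0)
step 10 (T2 CAS): counter=3 r=(0,2,1,0) succ=(1,2,0,1) retry=(0,0,1,0)
step 11 (T2 LOAD): counter=3 r=(0,3,1,0) succ=(1,2,0,1) retry=(0,0,1,0)
step 12 (T2 CAS): counter=4 r=(0,3,1,0) succ=(1,3,0,1) retry=(0,0,1,0)
step 13 (T2 LOAD): counter=4 r=(0,4,1,0) succ=(1,3,0,1) retry=(0,0,1,0)
step 14 (T2 CAS): counter=5 r=(0,4,1,0) succ=(1,4,0,1) retry=(0,0,1,0)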